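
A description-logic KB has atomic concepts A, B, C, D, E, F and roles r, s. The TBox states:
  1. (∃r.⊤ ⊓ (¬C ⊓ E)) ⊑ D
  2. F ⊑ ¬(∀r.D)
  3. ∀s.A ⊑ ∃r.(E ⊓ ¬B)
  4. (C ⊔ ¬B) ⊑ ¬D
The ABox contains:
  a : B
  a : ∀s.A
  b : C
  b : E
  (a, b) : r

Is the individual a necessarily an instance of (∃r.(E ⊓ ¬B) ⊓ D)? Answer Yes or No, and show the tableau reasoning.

1. a : (∃r.(E ⊓ ¬B) ⊓ D)?  L(a) = {B, ∀s.A} ∪ {(∀r.(¬E ⊔ B) ⊔ ¬D)}
   apply at a: ∀s.A⊑∃r.(E ⊓ ¬B)
   open: L(a) ⊇ {B, ¬C, ¬D, ¬E, ¬F, …} (+ ∃-successors) — a ∉ (∃r.(E ⊓ ¬B) ⊓ D) possible
2. Hence a : (∃r.(E ⊓ ¬B) ⊓ D): not entailed.

No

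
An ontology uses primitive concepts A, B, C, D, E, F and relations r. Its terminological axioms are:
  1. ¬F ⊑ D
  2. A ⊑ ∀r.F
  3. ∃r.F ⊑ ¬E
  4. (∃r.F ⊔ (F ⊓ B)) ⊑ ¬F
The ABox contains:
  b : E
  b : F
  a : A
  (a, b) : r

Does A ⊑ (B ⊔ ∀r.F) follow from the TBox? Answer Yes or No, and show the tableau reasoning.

Yes

1. A ⊑ (B ⊔ ∀r.F)  ⇔  (A ⊓ (¬B ⊓ ∃r.¬F)) unsat w.r.t. T
   all branches close; clash {F, ¬F} at an ∃-successor
2. Hence A ⊑ (B ⊔ ∀r.F): entailed.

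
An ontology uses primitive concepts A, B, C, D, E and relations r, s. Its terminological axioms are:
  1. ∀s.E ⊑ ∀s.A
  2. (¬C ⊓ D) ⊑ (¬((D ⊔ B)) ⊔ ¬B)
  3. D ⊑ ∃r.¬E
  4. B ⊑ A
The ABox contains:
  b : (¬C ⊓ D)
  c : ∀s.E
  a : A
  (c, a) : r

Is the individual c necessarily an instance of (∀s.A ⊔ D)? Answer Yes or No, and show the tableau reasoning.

Yes

1. c : (∀s.A ⊔ D)?  L(c) = {∀s.E} ∪ {(∃s.¬A ⊓ ¬D)}
   clash {A, ¬A} at an ∃-successor — c ∈ (∀s.A ⊔ D)
2. Hence c : (∀s.A ⊔ D): entailed.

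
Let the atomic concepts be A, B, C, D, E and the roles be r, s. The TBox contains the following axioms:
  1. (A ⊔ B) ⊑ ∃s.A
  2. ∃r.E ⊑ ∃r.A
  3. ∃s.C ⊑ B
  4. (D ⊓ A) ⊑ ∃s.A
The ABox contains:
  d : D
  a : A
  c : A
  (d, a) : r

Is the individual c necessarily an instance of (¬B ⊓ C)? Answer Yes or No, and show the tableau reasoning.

1. c : (¬B ⊓ C)?  L(c) = {A} ∪ {(B ⊔ ¬C)}
   open: L(c) ⊇ {A, B, ∀r.¬E, ∃s.A} (+ ∃-successors) — c ∉ (¬B ⊓ C) possible
2. Hence c : (¬B ⊓ C): not entailed.

No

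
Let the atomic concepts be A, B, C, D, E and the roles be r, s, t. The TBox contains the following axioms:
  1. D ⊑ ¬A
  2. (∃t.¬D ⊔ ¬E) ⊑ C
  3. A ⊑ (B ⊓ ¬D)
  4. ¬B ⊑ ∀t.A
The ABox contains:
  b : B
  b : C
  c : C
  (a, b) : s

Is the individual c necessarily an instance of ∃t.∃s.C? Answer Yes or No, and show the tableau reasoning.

1. c : ∃t.∃s.C?  L(c) = {C} ∪ {∀t.∀s.¬C}
   open: L(c) ⊇ {B, C, ¬A, ¬D, ∀t.∀s.¬C} — c ∉ ∃t.∃s.C possible
2. Hence c : ∃t.∃s.C: not entailed.

No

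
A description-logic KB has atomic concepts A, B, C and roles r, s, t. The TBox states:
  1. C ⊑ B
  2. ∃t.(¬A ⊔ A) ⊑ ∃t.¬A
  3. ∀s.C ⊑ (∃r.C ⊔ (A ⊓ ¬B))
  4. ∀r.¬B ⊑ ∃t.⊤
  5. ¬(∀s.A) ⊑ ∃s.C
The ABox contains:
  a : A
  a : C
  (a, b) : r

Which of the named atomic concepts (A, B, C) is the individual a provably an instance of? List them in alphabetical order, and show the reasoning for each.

1. a : A?  L(a) = {A, C} ∪ {¬A}
   clash {A, ¬A} at a — a ∈ A
2. a : B?  L(a) = {A, C} ∪ {¬B}
   clash {B, ¬B} at a — a ∈ B
3. a : C?  L(a) = {A, C} ∪ {¬C}
   clash {C, ¬C} at a — a ∈ C
4. Entailed for a: {A, B, C}

{A, B, C}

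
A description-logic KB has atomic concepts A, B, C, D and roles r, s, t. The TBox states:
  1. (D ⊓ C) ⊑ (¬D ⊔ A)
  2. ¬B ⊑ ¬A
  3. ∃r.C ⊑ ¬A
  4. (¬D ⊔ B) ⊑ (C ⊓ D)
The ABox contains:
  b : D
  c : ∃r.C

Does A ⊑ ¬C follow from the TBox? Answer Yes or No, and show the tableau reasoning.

No

1. A ⊑ ¬C  ⇔  (A ⊓ C) unsat w.r.t. T
   open: L(x₀) ⊇ {A, B, C, D, ∀r.¬C}
2. Hence A ⊑ ¬C: not entailed.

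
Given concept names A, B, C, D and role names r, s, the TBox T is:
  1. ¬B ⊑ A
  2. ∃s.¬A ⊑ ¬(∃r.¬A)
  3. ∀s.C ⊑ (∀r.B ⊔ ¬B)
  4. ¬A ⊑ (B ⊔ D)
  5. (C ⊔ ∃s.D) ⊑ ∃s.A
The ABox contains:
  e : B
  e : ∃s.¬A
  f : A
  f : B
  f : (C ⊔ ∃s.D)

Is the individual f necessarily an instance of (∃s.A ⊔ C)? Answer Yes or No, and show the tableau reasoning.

Yes

1. f : (∃s.A ⊔ C)?  L(f) = {A, B, (C ⊔ ∃s.D)} ∪ {(∀s.¬A ⊓ ¬C)}
   clash {B, ¬B} at f — f ∈ (∃s.A ⊔ C)
2. Hence f : (∃s.A ⊔ C): entailed.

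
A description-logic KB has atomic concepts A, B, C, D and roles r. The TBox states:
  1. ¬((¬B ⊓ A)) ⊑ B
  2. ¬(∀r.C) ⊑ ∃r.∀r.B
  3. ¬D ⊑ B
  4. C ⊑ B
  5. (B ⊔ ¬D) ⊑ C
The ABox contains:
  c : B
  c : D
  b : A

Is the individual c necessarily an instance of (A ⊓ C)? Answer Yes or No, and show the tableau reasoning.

No

1. c : (A ⊓ C)?  L(c) = {B, D} ∪ {(¬A ⊔ ¬C)}
   open: L(c) ⊇ {B, C, D, ¬A, ∀r.C} — c ∉ (A ⊓ C) possible
2. Hence c : (A ⊓ C): not entailed.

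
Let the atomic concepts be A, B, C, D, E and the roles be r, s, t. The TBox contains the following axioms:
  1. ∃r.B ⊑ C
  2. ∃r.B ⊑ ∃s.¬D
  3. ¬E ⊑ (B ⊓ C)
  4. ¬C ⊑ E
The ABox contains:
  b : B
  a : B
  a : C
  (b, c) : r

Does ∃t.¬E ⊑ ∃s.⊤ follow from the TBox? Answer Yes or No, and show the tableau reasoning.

No

1. ∃t.¬E ⊑ ∃s.⊤  ⇔  (∃t.¬E ⊓ ∀s.⊥) unsat w.r.t. T
   open: L(x₀) ⊇ {C, E, ∀r.¬B, ∀s.⊥, ∃t.¬E} (+ ∃-successors)
2. Hence ∃t.¬E ⊑ ∃s.⊤: not entailed.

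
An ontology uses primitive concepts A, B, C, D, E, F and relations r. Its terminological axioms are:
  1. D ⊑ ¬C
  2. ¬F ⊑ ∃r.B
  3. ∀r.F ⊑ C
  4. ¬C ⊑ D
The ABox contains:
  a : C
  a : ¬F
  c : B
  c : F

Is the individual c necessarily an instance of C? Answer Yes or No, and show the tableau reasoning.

No

1. c : C?  L(c) = {B, F} ∪ {¬C}
   apply at c: ¬C⊑D
   open: L(c) ⊇ {B, D, F, ¬C, ∃r.¬F} (+ ∃-successors) — c ∉ C possible
2. Hence c : C: not entailed.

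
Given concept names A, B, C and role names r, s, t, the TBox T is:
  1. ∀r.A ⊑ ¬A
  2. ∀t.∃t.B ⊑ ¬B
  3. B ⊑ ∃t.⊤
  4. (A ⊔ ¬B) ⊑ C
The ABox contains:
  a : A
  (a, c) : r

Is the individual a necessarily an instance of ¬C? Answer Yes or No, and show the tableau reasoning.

No

1. a : ¬C?  L(a) = {A} ∪ {C}
   open: L(a) ⊇ {A, C, ¬B, ∃r.¬A} (+ ∃-successors) — a ∉ ¬C possible
2. Hence a : ¬C: not entailed.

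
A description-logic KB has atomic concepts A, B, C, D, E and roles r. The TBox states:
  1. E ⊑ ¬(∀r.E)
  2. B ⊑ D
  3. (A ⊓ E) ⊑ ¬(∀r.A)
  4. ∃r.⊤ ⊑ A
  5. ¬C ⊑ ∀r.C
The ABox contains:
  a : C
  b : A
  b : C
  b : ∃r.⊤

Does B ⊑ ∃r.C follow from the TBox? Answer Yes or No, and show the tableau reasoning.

No

1. B ⊑ ∃r.C  ⇔  (B ⊓ ∀r.¬C) unsat w.r.t. T
   apply at x₀: B⊑D
   open: L(x₀) ⊇ {B, C, D, ¬A, ¬E, …}
2. Hence B ⊑ ∃r.C: not entailed.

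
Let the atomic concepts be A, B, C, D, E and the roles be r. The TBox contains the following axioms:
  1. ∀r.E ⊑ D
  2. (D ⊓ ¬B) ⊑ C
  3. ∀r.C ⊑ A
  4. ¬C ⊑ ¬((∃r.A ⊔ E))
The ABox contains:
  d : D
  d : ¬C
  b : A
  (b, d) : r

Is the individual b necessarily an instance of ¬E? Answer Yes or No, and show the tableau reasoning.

1. b : ¬E?  L(b) = {A} ∪ {E}
   open: L(b) ⊇ {A, C, E, ¬D, ∃r.¬E} (+ ∃-successors) — b ∉ ¬E possible
2. Hence b : ¬E: not entailed.

No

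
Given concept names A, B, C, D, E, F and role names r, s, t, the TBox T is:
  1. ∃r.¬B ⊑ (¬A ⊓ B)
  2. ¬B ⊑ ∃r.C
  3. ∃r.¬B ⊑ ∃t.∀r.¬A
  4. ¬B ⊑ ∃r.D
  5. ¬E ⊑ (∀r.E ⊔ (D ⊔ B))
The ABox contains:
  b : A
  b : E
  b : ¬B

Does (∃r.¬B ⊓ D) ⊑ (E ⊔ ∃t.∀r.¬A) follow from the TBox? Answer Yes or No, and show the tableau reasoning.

Yes

1. (∃r.¬B ⊓ D) ⊑ (E ⊔ ∃t.∀r.¬A)  ⇔  ((∃r.¬B ⊓ D) ⊓ (¬E ⊓ ∀t.∃r.A)) unsat w.r.t. T
   all branches close; clash {A, ¬A} at an ∃-successor
2. Hence (∃r.¬B ⊓ D) ⊑ (E ⊔ ∃t.∀r.¬A): entailed.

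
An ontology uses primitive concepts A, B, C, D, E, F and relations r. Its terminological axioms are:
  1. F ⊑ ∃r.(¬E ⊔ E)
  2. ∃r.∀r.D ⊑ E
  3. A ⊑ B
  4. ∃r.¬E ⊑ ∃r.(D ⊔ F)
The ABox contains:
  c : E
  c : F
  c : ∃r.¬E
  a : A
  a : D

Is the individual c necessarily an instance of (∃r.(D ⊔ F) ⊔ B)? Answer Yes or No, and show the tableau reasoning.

Yes

1. c : (∃r.(D ⊔ F) ⊔ B)?  L(c) = {E, F, ∃r.¬E} ∪ {(∀r.(¬D ⊓ ¬F) ⊓ ¬B)}
   clash {B, ¬B} at c — c ∈ (∃r.(D ⊔ F) ⊔ B)
2. Hence c : (∃r.(D ⊔ F) ⊔ B): entailed.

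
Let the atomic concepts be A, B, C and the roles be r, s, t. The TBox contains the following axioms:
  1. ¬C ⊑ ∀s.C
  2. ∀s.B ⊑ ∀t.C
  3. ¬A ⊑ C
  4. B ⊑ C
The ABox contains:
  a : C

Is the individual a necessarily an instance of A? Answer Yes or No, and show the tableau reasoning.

1. a : A?  L(a) = {C} ∪ {¬A}
   open: L(a) ⊇ {C, ¬A, ∃s.¬B} (+ ∃-successors) — a ∉ A possible
2. Hence a : A: not entailed.

No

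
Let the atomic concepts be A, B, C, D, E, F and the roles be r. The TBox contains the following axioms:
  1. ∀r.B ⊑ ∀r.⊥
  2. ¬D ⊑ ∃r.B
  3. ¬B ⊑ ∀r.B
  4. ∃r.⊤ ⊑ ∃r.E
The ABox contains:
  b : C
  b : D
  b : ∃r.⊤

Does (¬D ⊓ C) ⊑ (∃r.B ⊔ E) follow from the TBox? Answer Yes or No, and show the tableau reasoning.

Yes

1. (¬D ⊓ C) ⊑ (∃r.B ⊔ E)  ⇔  ((¬D ⊓ C) ⊓ (∀r.¬B ⊓ ¬E)) unsat w.r.t. T
   all branches close; clash ⊥ at an ∃-successor
2. Hence (¬D ⊓ C) ⊑ (∃r.B ⊔ E): entailed.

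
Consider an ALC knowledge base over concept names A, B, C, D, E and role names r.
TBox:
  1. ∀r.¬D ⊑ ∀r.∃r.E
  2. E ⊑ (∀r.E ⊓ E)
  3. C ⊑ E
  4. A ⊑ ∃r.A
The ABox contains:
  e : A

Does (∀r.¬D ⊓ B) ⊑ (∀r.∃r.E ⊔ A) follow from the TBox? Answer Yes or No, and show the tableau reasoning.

Yes

1. (∀r.¬D ⊓ B) ⊑ (∀r.∃r.E ⊔ A)  ⇔  ((∀r.¬D ⊓ B) ⊓ (∃r.∀r.¬E ⊓ ¬A)) unsat w.r.t. T
   all branches close; clash {E, ¬E} at an ∃-successor
2. Hence (∀r.¬D ⊓ B) ⊑ (∀r.∃r.E ⊔ A): entailed.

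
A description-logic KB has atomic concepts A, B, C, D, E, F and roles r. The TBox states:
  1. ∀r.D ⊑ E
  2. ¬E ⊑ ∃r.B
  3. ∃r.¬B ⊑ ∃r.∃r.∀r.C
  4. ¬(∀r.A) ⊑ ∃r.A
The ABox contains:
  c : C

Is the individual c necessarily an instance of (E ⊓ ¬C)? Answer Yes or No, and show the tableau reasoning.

No

1. c : (E ⊓ ¬C)?  L(c) = {C} ∪ {(¬E ⊔ C)}
   open: L(c) ⊇ {C, E, ∀r.A, ∀r.B} — c ∉ (E ⊓ ¬C) possible
2. Hence c : (E ⊓ ¬C): not entailed.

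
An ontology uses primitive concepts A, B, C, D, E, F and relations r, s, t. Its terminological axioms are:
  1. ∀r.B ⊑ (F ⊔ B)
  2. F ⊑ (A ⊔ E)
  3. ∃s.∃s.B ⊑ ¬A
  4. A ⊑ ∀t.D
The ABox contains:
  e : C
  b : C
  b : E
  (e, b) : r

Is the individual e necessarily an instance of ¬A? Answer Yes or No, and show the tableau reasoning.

1. e : ¬A?  L(e) = {C} ∪ {A}
   apply at e: A⊑∀t.D
   open: L(e) ⊇ {A, C, ¬F, ∀s.∀s.¬B, ∀t.D, …} (+ ∃-successors) — e ∉ ¬A possible
2. Hence e : ¬A: not entailed.

No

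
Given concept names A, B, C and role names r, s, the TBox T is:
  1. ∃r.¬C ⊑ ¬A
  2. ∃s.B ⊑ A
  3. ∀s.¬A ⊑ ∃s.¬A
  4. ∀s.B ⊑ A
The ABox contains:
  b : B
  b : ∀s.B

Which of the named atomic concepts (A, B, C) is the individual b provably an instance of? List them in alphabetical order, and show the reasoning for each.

{A, B}

1. b : A?  L(b) = {B, ∀s.B} ∪ {¬A}
   clash {A, ¬A} at b — b ∈ A
2. b : B?  L(b) = {B, ∀s.B} ∪ {¬B}
   clash {B, ¬B} at b — b ∈ B
3. b : C?  L(b) = {B, ∀s.B} ∪ {¬C}
   apply at b: ∀s.B⊑A
   open: L(b) ⊇ {A, B, ¬C, ∀r.C, ∀s.B, …} (+ ∃-successors) — b ∉ C possible
4. Entailed for b: {A, B}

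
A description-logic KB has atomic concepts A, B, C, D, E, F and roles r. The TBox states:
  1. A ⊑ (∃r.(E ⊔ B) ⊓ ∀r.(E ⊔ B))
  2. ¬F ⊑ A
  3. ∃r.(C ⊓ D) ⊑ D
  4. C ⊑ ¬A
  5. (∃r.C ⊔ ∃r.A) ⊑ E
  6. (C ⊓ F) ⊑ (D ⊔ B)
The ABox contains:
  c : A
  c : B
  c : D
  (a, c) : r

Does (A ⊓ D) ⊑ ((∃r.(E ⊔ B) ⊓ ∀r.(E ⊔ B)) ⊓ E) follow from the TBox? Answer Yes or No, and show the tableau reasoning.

No

1. (A ⊓ D) ⊑ ((∃r.(E ⊔ B) ⊓ ∀r.(E ⊔ B)) ⊓ E)  ⇔  ((A ⊓ D) ⊓ ((∀r.(¬E ⊓ ¬B) ⊔ ∃r.(¬E ⊓ ¬B)) ⊔ ¬E)) unsat w.r.t. T
   apply at x₀: A⊑(∃r.(E ⊔ B) ⊓ ∀r.(E ⊔ B))
   open: L(x₀) ⊇ {A, D, ¬C, ¬E, ∀r.(E ⊔ B), …} (+ ∃-successors)
2. Hence (A ⊓ D) ⊑ ((∃r.(E ⊔ B) ⊓ ∀r.(E ⊔ B)) ⊓ E): not entailed.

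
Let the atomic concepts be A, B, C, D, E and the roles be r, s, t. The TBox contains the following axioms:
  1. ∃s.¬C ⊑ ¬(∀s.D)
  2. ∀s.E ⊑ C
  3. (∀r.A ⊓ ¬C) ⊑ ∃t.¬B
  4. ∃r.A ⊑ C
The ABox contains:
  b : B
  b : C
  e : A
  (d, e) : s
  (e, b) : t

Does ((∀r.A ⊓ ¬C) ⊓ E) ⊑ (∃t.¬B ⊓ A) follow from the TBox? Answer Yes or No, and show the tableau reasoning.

No

1. ((∀r.A ⊓ ¬C) ⊓ E) ⊑ (∃t.¬B ⊓ A)  ⇔  (((∀r.A ⊓ ¬C) ⊓ E) ⊓ (∀t.B ⊔ ¬A)) unsat w.r.t. T
   apply at x₀: (∀r.A ⊓ ¬C)⊑∃t.¬B
   open: L(x₀) ⊇ {E, ¬A, ¬C, ∀r.A, ∀r.¬A, …} (+ ∃-successors)
2. Hence ((∀r.A ⊓ ¬C) ⊓ E) ⊑ (∃t.¬B ⊓ A): not entailed.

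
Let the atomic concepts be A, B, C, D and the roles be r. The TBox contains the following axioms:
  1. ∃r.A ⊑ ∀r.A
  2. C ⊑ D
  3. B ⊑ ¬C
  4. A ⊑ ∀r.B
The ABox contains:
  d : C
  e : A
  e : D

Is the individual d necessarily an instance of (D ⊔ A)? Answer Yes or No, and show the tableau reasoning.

Yes

1. d : (D ⊔ A)?  L(d) = {C} ∪ {(¬D ⊓ ¬A)}
   clash {C, ¬C} at d — d ∈ (D ⊔ A)
2. Hence d : (D ⊔ A): entailed.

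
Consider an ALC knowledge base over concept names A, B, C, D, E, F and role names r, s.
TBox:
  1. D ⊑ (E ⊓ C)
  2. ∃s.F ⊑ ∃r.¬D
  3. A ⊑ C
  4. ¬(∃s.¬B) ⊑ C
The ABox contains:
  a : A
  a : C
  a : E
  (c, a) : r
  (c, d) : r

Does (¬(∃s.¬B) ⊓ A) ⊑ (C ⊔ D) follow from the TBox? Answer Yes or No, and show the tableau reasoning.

1. (¬(∃s.¬B) ⊓ A) ⊑ (C ⊔ D)  ⇔  ((∀s.B ⊓ A) ⊓ (¬C ⊓ ¬D)) unsat w.r.t. T
   all branches close; clash {C, ¬C} at x₀
2. Hence (¬(∃s.¬B) ⊓ A) ⊑ (C ⊔ D): entailed.

Yes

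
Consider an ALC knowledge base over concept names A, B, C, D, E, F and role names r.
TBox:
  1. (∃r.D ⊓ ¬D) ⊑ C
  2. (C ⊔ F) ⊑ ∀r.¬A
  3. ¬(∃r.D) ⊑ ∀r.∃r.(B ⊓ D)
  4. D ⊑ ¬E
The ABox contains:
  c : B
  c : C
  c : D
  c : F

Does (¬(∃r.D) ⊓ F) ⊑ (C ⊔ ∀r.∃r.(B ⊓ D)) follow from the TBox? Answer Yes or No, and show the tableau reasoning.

1. (¬(∃r.D) ⊓ F) ⊑ (C ⊔ ∀r.∃r.(B ⊓ D))  ⇔  ((∀r.¬D ⊓ F) ⊓ (¬C ⊓ ∃r.∀r.(¬B ⊔ ¬D))) unsat w.r.t. T
   all branches close; clash {C, ¬C} at x₀
2. Hence (¬(∃r.D) ⊓ F) ⊑ (C ⊔ ∀r.∃r.(B ⊓ D)): entailed.

Yes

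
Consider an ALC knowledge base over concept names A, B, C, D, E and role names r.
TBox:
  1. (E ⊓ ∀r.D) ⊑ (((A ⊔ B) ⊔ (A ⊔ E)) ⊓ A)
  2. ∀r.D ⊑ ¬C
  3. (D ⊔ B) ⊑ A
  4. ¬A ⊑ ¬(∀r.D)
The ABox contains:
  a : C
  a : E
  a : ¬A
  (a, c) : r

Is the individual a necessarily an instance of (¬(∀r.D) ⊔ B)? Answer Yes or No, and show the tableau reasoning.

1. a : (¬(∀r.D) ⊔ B)?  L(a) = {C, E, ¬A} ∪ {(∀r.D ⊓ ¬B)}
   clash {A, ¬A} at a — a ∈ (¬(∀r.D) ⊔ B)
2. Hence a : (¬(∀r.D) ⊔ B): entailed.

Yes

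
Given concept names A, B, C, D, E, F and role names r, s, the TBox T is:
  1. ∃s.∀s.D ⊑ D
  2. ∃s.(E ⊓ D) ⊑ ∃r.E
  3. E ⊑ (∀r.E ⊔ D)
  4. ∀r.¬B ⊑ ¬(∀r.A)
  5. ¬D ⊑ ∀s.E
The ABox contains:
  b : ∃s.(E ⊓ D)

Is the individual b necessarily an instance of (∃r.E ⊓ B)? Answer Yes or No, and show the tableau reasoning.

No

1. b : (∃r.E ⊓ B)?  L(b) = {∃s.(E ⊓ D)} ∪ {(∀r.¬E ⊔ ¬B)}
   apply at b: ∃s.(E ⊓ D)⊑∃r.E
   open: L(b) ⊇ {D, ¬B, ¬E, ∃r.B, ∃r.E, …} (+ ∃-successors) — b ∉ (∃r.E ⊓ B) possible
2. Hence b : (∃r.E ⊓ B): not entailed.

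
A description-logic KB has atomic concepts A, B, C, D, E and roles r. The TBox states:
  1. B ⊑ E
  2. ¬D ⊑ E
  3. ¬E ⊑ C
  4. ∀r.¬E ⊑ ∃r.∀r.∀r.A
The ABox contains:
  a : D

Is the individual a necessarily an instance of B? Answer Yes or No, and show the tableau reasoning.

1. a : B?  L(a) = {D} ∪ {¬B}
   open: L(a) ⊇ {D, E, ¬B, ∃r.E} (+ ∃-successors) — a ∉ B possible
2. Hence a : B: not entailed.

No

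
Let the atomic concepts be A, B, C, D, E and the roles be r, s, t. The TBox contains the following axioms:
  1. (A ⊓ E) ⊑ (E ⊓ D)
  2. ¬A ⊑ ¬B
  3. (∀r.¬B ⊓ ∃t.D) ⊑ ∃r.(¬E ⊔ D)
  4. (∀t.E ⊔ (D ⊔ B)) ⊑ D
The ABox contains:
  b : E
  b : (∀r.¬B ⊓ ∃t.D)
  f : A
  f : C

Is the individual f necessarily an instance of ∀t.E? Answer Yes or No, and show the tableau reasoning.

No

1. f : ∀t.E?  L(f) = {A, C} ∪ {∃t.¬E}
   open: L(f) ⊇ {A, C, ¬B, ¬D, ¬E, …} (+ ∃-successors) — f ∉ ∀t.E possible
2. Hence f : ∀t.E: not entailed.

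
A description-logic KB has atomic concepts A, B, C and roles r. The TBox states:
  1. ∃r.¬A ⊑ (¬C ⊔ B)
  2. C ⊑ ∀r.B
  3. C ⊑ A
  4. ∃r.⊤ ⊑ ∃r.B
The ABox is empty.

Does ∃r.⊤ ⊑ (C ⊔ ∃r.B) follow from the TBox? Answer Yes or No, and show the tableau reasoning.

1. ∃r.⊤ ⊑ (C ⊔ ∃r.B)  ⇔  (∃r.⊤ ⊓ (¬C ⊓ ∀r.¬B)) unsat w.r.t. T
   all branches close; clash {B, ¬B} at an ∃-successor
2. Hence ∃r.⊤ ⊑ (C ⊔ ∃r.B): entailed.

Yes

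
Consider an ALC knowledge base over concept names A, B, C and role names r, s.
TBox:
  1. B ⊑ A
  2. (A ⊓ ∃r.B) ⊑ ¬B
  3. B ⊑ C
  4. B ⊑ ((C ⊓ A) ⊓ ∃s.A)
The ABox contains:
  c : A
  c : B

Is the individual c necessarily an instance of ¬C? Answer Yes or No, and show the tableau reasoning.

1. c : ¬C?  L(c) = {A, B} ∪ {C}
   apply at c: B⊑((C ⊓ A) ⊓ ∃s.A)
   open: L(c) ⊇ {A, B, C, ∀r.¬B, ∃s.A} (+ ∃-successors) — c ∉ ¬C possible
2. Hence c : ¬C: not entailed.

No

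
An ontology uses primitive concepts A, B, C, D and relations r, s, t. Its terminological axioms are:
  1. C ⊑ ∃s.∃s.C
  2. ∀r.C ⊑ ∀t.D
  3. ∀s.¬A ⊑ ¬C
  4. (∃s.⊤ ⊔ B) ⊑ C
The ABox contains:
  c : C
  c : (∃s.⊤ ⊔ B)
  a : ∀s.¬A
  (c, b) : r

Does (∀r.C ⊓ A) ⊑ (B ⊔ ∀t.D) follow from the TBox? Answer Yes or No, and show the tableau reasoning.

1. (∀r.C ⊓ A) ⊑ (B ⊔ ∀t.D)  ⇔  ((∀r.C ⊓ A) ⊓ (¬B ⊓ ∃t.¬D)) unsat w.r.t. T
   all branches close; clash {C, ¬C} at x₀
2. Hence (∀r.C ⊓ A) ⊑ (B ⊔ ∀t.D): entailed.

Yes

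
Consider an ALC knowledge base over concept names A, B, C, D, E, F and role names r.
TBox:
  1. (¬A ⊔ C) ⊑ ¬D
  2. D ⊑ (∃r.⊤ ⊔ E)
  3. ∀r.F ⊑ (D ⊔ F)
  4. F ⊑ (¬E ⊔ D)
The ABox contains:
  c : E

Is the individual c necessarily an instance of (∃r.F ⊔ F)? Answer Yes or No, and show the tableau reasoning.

1. c : (∃r.F ⊔ F)?  L(c) = {E} ∪ {(∀r.¬F ⊓ ¬F)}
   open: L(c) ⊇ {A, E, ¬C, ¬D, ¬F, …} (+ ∃-successors) — c ∉ (∃r.F ⊔ F) possible
2. Hence c : (∃r.F ⊔ F): not entailed.

No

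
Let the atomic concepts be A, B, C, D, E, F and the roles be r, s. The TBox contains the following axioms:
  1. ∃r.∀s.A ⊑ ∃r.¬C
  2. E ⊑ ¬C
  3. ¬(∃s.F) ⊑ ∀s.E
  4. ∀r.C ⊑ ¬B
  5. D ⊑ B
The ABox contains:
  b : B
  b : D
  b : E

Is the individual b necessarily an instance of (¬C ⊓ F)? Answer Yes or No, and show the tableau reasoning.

No

1. b : (¬C ⊓ F)?  L(b) = {B, D, E} ∪ {(C ⊔ ¬F)}
   apply at b: E⊑¬C
   open: L(b) ⊇ {B, D, E, ¬C, ¬F, …} (+ ∃-successors) — b ∉ (¬C ⊓ F) possible
2. Hence b : (¬C ⊓ F): not entailed.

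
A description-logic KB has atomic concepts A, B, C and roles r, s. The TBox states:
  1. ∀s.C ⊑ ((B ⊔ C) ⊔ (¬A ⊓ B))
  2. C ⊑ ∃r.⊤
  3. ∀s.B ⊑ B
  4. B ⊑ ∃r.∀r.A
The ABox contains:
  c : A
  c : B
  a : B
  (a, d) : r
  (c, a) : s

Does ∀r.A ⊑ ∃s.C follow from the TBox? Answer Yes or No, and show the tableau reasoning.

1. ∀r.A ⊑ ∃s.C  ⇔  (∀r.A ⊓ ∀s.¬C) unsat w.r.t. T
   open: L(x₀) ⊇ {¬B, ¬C, ∀r.A, ∀s.¬C, ∃s.¬B, …} (+ ∃-successors)
2. Hence ∀r.A ⊑ ∃s.C: not entailed.

No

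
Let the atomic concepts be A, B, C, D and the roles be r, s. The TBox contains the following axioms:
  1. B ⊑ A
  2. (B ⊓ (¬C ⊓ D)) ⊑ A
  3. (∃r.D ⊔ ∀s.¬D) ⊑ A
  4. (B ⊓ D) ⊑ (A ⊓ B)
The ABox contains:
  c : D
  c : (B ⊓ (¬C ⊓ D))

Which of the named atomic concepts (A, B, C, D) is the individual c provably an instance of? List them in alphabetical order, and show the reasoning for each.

1. c : A?  L(c) = {D, (B ⊓ (¬C ⊓ D))} ∪ {¬A}
   clash {A, ¬A} at c — c ∈ A
2. c : B?  L(c) = {D, (B ⊓ (¬C ⊓ D))} ∪ {¬B}
   clash {B, ¬B} at c — c ∈ B
3. c : C?  L(c) = {D, (B ⊓ (¬C ⊓ D))} ∪ {¬C}
   apply at c: B⊑A; (B ⊓ (¬C ⊓ D))⊑A
   open: L(c) ⊇ {A, B, D, ¬C} — c ∉ C possible
4. c : D?  L(c) = {D, (B ⊓ (¬C ⊓ D))} ∪ {¬D}
   clash {D, ¬D} at c — c ∈ D
5. Entailed for c: {A, B, D}

{A, B, D}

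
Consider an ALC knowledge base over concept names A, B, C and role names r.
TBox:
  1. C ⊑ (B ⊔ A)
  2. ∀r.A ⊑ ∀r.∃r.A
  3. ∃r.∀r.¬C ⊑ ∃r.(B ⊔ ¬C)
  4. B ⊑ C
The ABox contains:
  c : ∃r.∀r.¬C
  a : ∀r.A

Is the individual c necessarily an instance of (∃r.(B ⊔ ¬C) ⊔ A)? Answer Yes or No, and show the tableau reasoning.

Yes

1. c : (∃r.(B ⊔ ¬C) ⊔ A)?  L(c) = {∃r.∀r.¬C} ∪ {(∀r.(¬B ⊓ C) ⊓ ¬A)}
   clash {A, ¬A} at c — c ∈ (∃r.(B ⊔ ¬C) ⊔ A)
2. Hence c : (∃r.(B ⊔ ¬C) ⊔ A): entailed.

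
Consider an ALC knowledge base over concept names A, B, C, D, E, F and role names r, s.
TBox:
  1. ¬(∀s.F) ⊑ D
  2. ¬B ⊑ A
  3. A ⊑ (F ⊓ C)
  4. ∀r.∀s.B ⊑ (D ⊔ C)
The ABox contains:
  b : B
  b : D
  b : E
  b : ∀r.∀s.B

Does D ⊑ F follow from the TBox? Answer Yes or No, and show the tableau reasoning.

1. D ⊑ F  ⇔  (D ⊓ ¬F) unsat w.r.t. T
   open: L(x₀) ⊇ {B, D, ¬A, ¬F, ∃r.∃s.¬B} (+ ∃-successors)
2. Hence D ⊑ F: not entailed.

No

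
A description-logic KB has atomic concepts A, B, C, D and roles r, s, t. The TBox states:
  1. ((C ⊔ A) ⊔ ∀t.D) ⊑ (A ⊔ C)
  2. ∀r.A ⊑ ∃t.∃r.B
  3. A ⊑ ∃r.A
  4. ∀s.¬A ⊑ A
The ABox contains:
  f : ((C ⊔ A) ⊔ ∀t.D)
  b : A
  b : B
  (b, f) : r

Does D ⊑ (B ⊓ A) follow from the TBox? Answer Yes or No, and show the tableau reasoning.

1. D ⊑ (B ⊓ A)  ⇔  (D ⊓ (¬B ⊔ ¬A)) unsat w.r.t. T
   open: L(x₀) ⊇ {D, ¬A, ¬C, ∃r.¬A, ∃s.A, …} (+ ∃-successors)
2. Hence D ⊑ (B ⊓ A): not entailed.

No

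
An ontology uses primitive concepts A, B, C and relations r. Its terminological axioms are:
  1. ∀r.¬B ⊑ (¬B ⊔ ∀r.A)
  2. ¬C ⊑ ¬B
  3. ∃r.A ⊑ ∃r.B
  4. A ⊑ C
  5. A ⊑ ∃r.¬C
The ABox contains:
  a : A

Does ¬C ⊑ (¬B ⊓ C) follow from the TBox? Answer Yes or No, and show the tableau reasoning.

No

1. ¬C ⊑ (¬B ⊓ C)  ⇔  (¬C ⊓ (B ⊔ ¬C)) unsat w.r.t. T
   apply at x₀: ¬C⊑¬B
   open: L(x₀) ⊇ {¬A, ¬B, ¬C, ∀r.¬A, ∃r.B} (+ ∃-successors)
2. Hence ¬C ⊑ (¬B ⊓ C): not entailed.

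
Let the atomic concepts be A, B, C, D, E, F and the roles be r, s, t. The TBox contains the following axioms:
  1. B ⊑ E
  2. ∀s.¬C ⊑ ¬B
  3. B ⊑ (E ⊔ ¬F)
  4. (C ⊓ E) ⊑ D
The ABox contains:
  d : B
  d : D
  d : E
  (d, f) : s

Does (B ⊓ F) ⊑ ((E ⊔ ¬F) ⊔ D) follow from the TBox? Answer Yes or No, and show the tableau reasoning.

Yes

1. (B ⊓ F) ⊑ ((E ⊔ ¬F) ⊔ D)  ⇔  ((B ⊓ F) ⊓ ((¬E ⊓ F) ⊓ ¬D)) unsat w.r.t. T
   all branches close; clash {E, ¬E} at x₀
2. Hence (B ⊓ F) ⊑ ((E ⊔ ¬F) ⊔ D): entailed.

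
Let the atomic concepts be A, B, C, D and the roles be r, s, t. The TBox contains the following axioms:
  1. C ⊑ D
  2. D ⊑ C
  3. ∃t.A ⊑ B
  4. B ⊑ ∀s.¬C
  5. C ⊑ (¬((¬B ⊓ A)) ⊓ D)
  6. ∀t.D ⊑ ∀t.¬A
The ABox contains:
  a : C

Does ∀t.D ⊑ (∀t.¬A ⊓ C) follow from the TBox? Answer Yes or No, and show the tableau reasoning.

No

1. ∀t.D ⊑ (∀t.¬A ⊓ C)  ⇔  (∀t.D ⊓ (∃t.A ⊔ ¬C)) unsat w.r.t. T
   apply at x₀: ∀t.D⊑∀t.¬A
   open: L(x₀) ⊇ {¬B, ¬C, ¬D, ∀t.D, ∀t.¬A}
2. Hence ∀t.D ⊑ (∀t.¬A ⊓ C): not entailed.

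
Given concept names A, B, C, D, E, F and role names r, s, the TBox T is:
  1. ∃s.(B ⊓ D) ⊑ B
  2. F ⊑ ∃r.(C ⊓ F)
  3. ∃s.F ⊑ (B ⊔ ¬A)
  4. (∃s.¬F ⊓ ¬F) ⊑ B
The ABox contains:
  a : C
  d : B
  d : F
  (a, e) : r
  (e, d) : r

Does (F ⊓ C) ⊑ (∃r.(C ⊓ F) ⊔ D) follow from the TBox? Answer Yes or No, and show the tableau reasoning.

1. (F ⊓ C) ⊑ (∃r.(C ⊓ F) ⊔ D)  ⇔  ((F ⊓ C) ⊓ (∀r.(¬C ⊔ ¬F) ⊓ ¬D)) unsat w.r.t. T
   all branches close; clash {F, ¬F} at an ∃-successor
2. Hence (F ⊓ C) ⊑ (∃r.(C ⊓ F) ⊔ D): entailed.

Yes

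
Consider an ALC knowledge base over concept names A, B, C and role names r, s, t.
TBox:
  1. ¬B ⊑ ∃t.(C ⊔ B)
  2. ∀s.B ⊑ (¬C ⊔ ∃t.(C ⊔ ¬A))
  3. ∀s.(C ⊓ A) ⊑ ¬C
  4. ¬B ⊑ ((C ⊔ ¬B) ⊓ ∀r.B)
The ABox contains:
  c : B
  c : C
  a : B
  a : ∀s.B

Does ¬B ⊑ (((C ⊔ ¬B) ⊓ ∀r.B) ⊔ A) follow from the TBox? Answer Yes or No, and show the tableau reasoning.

Yes

1. ¬B ⊑ (((C ⊔ ¬B) ⊓ ∀r.B) ⊔ A)  ⇔  (¬B ⊓ (((¬C ⊓ B) ⊔ ∃r.¬B) ⊓ ¬A)) unsat w.r.t. T
   all branches close; clash {B, ¬B} at an ∃-successor
2. Hence ¬B ⊑ (((C ⊔ ¬B) ⊓ ∀r.B) ⊔ A): entailed.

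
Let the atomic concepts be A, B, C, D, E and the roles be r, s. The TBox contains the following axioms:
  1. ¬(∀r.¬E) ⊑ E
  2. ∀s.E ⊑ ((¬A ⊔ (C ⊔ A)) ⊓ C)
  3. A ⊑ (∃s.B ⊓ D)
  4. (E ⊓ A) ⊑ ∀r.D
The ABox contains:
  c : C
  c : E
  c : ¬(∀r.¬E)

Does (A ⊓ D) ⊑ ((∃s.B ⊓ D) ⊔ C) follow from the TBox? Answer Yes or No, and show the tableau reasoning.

Yes

1. (A ⊓ D) ⊑ ((∃s.B ⊓ D) ⊔ C)  ⇔  ((A ⊓ D) ⊓ ((∀s.¬B ⊔ ¬D) ⊓ ¬C)) unsat w.r.t. T
   all branches close; clash {D, ¬D} at x₀
2. Hence (A ⊓ D) ⊑ ((∃s.B ⊓ D) ⊔ C): entailed.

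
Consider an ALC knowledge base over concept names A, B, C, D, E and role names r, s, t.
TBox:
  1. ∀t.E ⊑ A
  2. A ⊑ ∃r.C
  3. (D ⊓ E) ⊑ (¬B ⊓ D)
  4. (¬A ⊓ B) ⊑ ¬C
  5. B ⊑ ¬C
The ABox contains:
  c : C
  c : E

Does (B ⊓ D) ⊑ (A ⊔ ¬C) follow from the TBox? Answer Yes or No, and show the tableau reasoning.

1. (B ⊓ D) ⊑ (A ⊔ ¬C)  ⇔  ((B ⊓ D) ⊓ (¬A ⊓ C)) unsat w.r.t. T
   all branches close; clash {C, ¬C} at x₀
2. Hence (B ⊓ D) ⊑ (A ⊔ ¬C): entailed.

Yes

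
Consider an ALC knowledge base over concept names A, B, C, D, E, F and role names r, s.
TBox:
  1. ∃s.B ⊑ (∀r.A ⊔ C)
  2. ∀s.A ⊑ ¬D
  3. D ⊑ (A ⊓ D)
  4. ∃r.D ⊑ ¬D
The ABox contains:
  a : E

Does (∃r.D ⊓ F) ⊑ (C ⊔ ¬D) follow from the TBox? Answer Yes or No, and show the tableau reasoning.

Yes

1. (∃r.D ⊓ F) ⊑ (C ⊔ ¬D)  ⇔  ((∃r.D ⊓ F) ⊓ (¬C ⊓ D)) unsat w.r.t. T
   all branches close; clash {D, ¬D} at x₀
2. Hence (∃r.D ⊓ F) ⊑ (C ⊔ ¬D): entailed.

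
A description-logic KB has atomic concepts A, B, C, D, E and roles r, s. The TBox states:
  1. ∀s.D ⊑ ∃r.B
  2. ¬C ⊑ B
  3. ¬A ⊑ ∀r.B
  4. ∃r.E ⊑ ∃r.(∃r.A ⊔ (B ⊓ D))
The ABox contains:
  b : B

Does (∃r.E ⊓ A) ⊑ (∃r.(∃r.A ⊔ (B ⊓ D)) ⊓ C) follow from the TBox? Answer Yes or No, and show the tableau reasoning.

No

1. (∃r.E ⊓ A) ⊑ (∃r.(∃r.A ⊔ (B ⊓ D)) ⊓ C)  ⇔  ((∃r.E ⊓ A) ⊓ (∀r.(∀r.¬A ⊓ (¬B ⊔ ¬D)) ⊔ ¬C)) unsat w.r.t. T
   apply at x₀: ∃r.E⊑∃r.(∃r.A ⊔ (B ⊓ D))
   open: L(x₀) ⊇ {A, B, ¬C, ∃r.(∃r.A ⊔ (B ⊓ D)), ∃r.E, …} (+ ∃-successors)
2. Hence (∃r.E ⊓ A) ⊑ (∃r.(∃r.A ⊔ (B ⊓ D)) ⊓ C): not entailed.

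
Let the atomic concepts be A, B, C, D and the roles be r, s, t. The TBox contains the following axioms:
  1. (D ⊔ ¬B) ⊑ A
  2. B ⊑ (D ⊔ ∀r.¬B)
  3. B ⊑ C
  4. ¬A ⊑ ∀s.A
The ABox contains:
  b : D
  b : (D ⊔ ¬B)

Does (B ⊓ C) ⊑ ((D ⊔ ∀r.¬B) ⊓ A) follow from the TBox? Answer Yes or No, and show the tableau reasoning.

1. (B ⊓ C) ⊑ ((D ⊔ ∀r.¬B) ⊓ A)  ⇔  ((B ⊓ C) ⊓ ((¬D ⊓ ∃r.B) ⊔ ¬A)) unsat w.r.t. T
   apply at x₀: B⊑(D ⊔ ∀r.¬B)
   open: L(x₀) ⊇ {B, C, ¬A, ¬D, ∀r.¬B, …}
2. Hence (B ⊓ C) ⊑ ((D ⊔ ∀r.¬B) ⊓ A): not entailed.

No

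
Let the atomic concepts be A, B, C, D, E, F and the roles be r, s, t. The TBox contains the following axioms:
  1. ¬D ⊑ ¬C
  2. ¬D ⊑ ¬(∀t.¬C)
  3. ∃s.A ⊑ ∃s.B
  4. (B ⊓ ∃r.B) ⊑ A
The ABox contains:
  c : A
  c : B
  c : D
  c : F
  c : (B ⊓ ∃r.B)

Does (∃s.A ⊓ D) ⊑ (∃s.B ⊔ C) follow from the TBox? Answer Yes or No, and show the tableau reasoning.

1. (∃s.A ⊓ D) ⊑ (∃s.B ⊔ C)  ⇔  ((∃s.A ⊓ D) ⊓ (∀s.¬B ⊓ ¬C)) unsat w.r.t. T
   all branches close; clash {B, ¬B} at an ∃-successor
2. Hence (∃s.A ⊓ D) ⊑ (∃s.B ⊔ C): entailed.

Yes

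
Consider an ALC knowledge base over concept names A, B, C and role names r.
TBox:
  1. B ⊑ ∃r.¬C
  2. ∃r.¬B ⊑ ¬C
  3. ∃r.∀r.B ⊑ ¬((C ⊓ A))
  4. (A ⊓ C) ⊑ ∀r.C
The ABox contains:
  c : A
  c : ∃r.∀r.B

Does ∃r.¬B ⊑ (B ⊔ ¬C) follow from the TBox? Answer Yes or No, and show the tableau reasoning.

1. ∃r.¬B ⊑ (B ⊔ ¬C)  ⇔  (∃r.¬B ⊓ (¬B ⊓ C)) unsat w.r.t. T
   all branches close; clash {C, ¬C} at x₀
2. Hence ∃r.¬B ⊑ (B ⊔ ¬C): entailed.

Yes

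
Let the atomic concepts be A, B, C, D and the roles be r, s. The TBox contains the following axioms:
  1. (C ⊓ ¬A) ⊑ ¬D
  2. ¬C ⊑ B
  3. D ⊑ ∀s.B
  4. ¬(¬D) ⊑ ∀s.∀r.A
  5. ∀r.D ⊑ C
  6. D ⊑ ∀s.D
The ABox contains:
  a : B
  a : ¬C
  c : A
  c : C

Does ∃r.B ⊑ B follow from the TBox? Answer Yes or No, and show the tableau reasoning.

No

1. ∃r.B ⊑ B  ⇔  (∃r.B ⊓ ¬B) unsat w.r.t. T
   open: L(x₀) ⊇ {C, ¬B, ¬D, ∃r.B} (+ ∃-successors)
2. Hence ∃r.B ⊑ B: not entailed.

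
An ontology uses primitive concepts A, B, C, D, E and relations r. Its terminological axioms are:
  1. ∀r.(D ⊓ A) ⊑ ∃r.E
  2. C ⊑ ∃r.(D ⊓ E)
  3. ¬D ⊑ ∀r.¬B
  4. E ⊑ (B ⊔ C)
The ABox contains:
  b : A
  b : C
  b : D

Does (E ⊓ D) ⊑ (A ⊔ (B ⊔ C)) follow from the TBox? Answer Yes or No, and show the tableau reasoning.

1. (E ⊓ D) ⊑ (A ⊔ (B ⊔ C))  ⇔  ((E ⊓ D) ⊓ (¬A ⊓ (¬B ⊓ ¬C))) unsat w.r.t. T
   all branches close; clash {C, ¬C} at x₀
2. Hence (E ⊓ D) ⊑ (A ⊔ (B ⊔ C)): entailed.

Yes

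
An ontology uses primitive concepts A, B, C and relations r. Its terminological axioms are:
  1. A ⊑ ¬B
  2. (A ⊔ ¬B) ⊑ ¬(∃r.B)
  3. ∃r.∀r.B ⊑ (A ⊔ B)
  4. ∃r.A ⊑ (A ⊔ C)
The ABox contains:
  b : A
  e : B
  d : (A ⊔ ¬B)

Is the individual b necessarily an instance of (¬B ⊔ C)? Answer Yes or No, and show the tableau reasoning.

Yes

1. b : (¬B ⊔ C)?  L(b) = {A} ∪ {(B ⊓ ¬C)}
   clash {B, ¬B} at b — b ∈ (¬B ⊔ C)
2. Hence b : (¬B ⊔ C): entailed.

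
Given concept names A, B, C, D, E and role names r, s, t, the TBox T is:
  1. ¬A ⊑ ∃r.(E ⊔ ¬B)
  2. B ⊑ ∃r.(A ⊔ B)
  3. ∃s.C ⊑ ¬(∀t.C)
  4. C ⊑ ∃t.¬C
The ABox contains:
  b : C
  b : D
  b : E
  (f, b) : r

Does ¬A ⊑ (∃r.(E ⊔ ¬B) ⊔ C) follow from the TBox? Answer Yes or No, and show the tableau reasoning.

1. ¬A ⊑ (∃r.(E ⊔ ¬B) ⊔ C)  ⇔  (¬A ⊓ (∀r.(¬E ⊓ B) ⊓ ¬C)) unsat w.r.t. T
   all branches close; clash {B, ¬B} at an ∃-successor
2. Hence ¬A ⊑ (∃r.(E ⊔ ¬B) ⊔ C): entailed.

Yes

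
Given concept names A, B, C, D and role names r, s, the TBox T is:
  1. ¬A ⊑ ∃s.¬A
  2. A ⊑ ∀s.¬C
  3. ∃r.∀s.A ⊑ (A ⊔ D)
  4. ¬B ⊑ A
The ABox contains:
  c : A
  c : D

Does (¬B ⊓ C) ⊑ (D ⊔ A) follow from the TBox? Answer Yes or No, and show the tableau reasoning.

Yes

1. (¬B ⊓ C) ⊑ (D ⊔ A)  ⇔  ((¬B ⊓ C) ⊓ (¬D ⊓ ¬A)) unsat w.r.t. T
   all branches close; clash {A, ¬A} at x₀
2. Hence (¬B ⊓ C) ⊑ (D ⊔ A): entailed.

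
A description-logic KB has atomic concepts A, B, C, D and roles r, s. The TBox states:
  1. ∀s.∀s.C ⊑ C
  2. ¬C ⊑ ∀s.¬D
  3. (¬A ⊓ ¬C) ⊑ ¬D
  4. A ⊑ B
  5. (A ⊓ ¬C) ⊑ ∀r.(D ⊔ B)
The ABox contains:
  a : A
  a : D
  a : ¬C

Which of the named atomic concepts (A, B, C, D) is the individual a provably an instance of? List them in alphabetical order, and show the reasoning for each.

{A, B, D}

1. a : A?  L(a) = {A, D, ¬C} ∪ {¬A}
   clash {A, ¬A} at a — a ∈ A
2. a : B?  L(a) = {A, D, ¬C} ∪ {¬B}
   clash {D, ¬D} at a — a ∈ B
3. a : C?  L(a) = {A, D, ¬C} ∪ {¬C}
   apply at a: ¬C⊑∀s.¬D; A⊑B
   open: L(a) ⊇ {A, B, D, ¬C, ∀r.(D ⊔ B), …} (+ ∃-successors) — a ∉ C possible
4. a : D?  L(a) = {A, D, ¬C} ∪ {¬D}
   clash {D, ¬D} at a — a ∈ D
5. Entailed for a: {A, B, D}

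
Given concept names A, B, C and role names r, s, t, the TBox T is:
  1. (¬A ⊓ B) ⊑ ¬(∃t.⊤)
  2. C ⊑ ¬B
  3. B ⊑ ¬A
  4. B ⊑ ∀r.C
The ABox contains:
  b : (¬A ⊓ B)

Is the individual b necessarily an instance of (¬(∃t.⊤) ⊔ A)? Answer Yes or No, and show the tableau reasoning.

Yes

1. b : (¬(∃t.⊤) ⊔ A)?  L(b) = {(¬A ⊓ B)} ∪ {(∃t.⊤ ⊓ ¬A)}
   clash {B, ¬B} at b — b ∈ (¬(∃t.⊤) ⊔ A)
2. Hence b : (¬(∃t.⊤) ⊔ A): entailed.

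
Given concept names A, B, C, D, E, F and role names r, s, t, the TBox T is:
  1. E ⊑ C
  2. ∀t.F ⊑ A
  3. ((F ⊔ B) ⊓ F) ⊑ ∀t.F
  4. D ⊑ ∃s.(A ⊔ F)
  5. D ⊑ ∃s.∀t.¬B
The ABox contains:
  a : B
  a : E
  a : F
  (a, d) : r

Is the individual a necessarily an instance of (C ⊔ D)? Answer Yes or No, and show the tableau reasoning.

1. a : (C ⊔ D)?  L(a) = {B, E, F} ∪ {(¬C ⊓ ¬D)}
   clash {C, ¬C} at a — a ∈ (C ⊔ D)
2. Hence a : (C ⊔ D): entailed.

Yes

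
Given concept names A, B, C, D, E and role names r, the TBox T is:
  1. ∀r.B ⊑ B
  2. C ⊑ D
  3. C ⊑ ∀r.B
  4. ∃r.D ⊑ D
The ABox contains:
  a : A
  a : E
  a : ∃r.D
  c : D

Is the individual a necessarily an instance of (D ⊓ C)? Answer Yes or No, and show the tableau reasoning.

1. a : (D ⊓ C)?  L(a) = {A, E, ∃r.D} ∪ {(¬D ⊔ ¬C)}
   apply at a: ∃r.D⊑D
   open: L(a) ⊇ {A, D, E, ¬C, ∃r.D, …} (+ ∃-successors) — a ∉ (D ⊓ C) possible
2. Hence a : (D ⊓ C): not entailed.

No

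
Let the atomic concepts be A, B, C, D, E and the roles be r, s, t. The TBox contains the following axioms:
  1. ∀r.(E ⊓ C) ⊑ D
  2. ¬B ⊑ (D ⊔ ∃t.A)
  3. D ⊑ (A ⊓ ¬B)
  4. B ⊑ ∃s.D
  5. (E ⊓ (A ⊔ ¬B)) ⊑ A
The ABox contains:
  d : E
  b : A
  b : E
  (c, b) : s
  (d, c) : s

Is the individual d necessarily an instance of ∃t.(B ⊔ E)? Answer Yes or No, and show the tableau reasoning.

No

1. d : ∃t.(B ⊔ E)?  L(d) = {E} ∪ {∀t.(¬B ⊓ ¬E)}
   open: L(d) ⊇ {A, D, E, ¬B, ∀t.(¬B ⊓ ¬E)} — d ∉ ∃t.(B ⊔ E) possible
2. Hence d : ∃t.(B ⊔ E): not entailed.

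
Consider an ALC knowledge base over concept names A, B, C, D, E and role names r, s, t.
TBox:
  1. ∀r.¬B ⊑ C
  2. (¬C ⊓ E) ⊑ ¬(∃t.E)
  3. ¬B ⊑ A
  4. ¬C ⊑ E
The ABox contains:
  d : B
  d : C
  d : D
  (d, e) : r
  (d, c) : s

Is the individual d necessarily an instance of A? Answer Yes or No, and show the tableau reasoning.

1. d : A?  L(d) = {B, C, D} ∪ {¬A}
   open: L(d) ⊇ {B, C, D, ¬A} — d ∉ A possible
2. Hence d : A: not entailed.

No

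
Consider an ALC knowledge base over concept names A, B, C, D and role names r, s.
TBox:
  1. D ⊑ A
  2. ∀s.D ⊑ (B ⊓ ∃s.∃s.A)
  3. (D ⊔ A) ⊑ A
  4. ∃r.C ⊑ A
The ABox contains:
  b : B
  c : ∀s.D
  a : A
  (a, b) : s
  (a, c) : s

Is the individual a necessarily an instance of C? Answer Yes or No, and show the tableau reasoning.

1. a : C?  L(a) = {A} ∪ {¬C}
   open: L(a) ⊇ {A, ¬C, ∃s.¬D} (+ ∃-successors) — a ∉ C possible
2. Hence a : C: not entailed.

No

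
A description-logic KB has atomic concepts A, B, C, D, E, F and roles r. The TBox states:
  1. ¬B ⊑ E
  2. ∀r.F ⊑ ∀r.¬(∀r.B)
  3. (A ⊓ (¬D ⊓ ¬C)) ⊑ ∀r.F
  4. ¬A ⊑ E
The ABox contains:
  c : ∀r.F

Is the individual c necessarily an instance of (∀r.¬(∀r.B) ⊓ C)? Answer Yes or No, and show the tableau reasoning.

No

1. c : (∀r.¬(∀r.B) ⊓ C)?  L(c) = {∀r.F} ∪ {(∃r.∀r.B ⊔ ¬C)}
   apply at c: ∀r.F⊑∀r.¬(∀r.B)
   open: L(c) ⊇ {A, B, ¬C, ∀r.F, ∀r.∃r.¬B} — c ∉ (∀r.¬(∀r.B) ⊓ C) possible
2. Hence c : (∀r.¬(∀r.B) ⊓ C): not entailed.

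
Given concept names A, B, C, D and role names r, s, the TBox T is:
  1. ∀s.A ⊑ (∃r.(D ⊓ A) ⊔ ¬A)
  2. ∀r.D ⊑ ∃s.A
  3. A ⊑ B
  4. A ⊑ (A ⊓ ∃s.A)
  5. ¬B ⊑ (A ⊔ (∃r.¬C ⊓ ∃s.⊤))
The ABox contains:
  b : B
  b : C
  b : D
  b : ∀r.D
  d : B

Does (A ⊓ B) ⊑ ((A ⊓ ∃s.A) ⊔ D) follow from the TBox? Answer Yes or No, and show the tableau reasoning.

1. (A ⊓ B) ⊑ ((A ⊓ ∃s.A) ⊔ D)  ⇔  ((A ⊓ B) ⊓ ((¬A ⊔ ∀s.¬A) ⊓ ¬D)) unsat w.r.t. T
   all branches close; clash {A, ¬A} at x₀
2. Hence (A ⊓ B) ⊑ ((A ⊓ ∃s.A) ⊔ D): entailed.

Yes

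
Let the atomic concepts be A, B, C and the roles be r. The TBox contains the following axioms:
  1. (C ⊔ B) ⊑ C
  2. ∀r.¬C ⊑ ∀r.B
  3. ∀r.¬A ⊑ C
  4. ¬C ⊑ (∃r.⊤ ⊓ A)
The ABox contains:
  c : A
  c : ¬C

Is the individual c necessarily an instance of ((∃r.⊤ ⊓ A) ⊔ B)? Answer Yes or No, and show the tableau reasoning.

Yes

1. c : ((∃r.⊤ ⊓ A) ⊔ B)?  L(c) = {A, ¬C} ∪ {((∀r.⊥ ⊔ ¬A) ⊓ ¬B)}
   clash {A, ¬A} at c — c ∈ ((∃r.⊤ ⊓ A) ⊔ B)
2. Hence c : ((∃r.⊤ ⊓ A) ⊔ B): entailed.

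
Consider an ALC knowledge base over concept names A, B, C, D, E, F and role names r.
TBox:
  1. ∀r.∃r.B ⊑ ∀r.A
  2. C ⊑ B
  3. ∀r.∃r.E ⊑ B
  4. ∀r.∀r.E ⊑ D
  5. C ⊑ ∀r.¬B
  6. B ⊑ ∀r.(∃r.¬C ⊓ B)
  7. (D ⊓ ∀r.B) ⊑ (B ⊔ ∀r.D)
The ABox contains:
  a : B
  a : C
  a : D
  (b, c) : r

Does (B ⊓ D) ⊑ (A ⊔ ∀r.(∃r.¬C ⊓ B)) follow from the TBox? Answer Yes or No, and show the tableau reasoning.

Yes

1. (B ⊓ D) ⊑ (A ⊔ ∀r.(∃r.¬C ⊓ B))  ⇔  ((B ⊓ D) ⊓ (¬A ⊓ ∃r.(∀r.C ⊔ ¬B))) unsat w.r.t. T
   all branches close; clash {B, ¬B} at an ∃-successor
2. Hence (B ⊓ D) ⊑ (A ⊔ ∀r.(∃r.¬C ⊓ B)): entailed.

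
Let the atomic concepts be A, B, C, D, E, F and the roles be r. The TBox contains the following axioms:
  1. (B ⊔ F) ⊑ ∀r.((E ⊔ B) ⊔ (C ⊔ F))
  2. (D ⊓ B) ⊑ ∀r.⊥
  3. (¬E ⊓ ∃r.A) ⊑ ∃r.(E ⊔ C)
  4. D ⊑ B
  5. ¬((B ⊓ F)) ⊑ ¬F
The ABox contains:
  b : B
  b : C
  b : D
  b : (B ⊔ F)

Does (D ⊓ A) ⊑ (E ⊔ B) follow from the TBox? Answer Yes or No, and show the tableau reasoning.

1. (D ⊓ A) ⊑ (E ⊔ B)  ⇔  ((D ⊓ A) ⊓ (¬E ⊓ ¬B)) unsat w.r.t. T
   all branches close; clash {B, ¬B} at x₀
2. Hence (D ⊓ A) ⊑ (E ⊔ B): entailed.

Yes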